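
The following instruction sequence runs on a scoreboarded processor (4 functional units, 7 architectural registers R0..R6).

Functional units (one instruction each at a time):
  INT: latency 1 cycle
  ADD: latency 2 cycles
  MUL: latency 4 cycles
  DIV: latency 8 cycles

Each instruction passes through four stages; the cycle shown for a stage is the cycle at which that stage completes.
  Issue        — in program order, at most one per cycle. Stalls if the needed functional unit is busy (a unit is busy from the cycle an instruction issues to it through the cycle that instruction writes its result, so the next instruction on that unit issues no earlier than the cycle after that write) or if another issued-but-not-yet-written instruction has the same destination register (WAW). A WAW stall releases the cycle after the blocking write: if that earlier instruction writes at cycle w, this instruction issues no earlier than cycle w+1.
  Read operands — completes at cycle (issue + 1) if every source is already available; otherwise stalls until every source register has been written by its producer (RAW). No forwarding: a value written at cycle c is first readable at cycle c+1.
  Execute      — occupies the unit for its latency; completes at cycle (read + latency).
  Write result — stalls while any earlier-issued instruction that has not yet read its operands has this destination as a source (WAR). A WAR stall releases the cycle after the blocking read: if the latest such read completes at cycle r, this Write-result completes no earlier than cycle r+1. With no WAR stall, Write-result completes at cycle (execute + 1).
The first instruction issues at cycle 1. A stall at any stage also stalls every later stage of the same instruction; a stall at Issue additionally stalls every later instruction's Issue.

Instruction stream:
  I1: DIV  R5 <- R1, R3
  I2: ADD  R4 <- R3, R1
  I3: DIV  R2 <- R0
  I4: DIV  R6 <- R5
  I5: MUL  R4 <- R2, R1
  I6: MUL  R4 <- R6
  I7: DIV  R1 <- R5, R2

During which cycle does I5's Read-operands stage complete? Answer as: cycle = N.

I1: IS=1 RO=2 EX=10 WR=11
I2: IS=2 RO=3 EX=5 WR=6
I3: IS=12 RO=13 EX=21 WR=22  [struct: DIV busy until I1 writes@11]
I4: IS=23 RO=24 EX=32 WR=33  [struct: DIV busy until I3 writes@22]
I5: IS=24 RO=25 EX=29 WR=30
I6: IS=31 RO=34 EX=38 WR=39  [struct: MUL busy until I5 writes@30; RAW R6: wait I4 write@33]
I7: IS=34 RO=35 EX=43 WR=44  [struct: DIV busy until I4 writes@33]

cycle = 25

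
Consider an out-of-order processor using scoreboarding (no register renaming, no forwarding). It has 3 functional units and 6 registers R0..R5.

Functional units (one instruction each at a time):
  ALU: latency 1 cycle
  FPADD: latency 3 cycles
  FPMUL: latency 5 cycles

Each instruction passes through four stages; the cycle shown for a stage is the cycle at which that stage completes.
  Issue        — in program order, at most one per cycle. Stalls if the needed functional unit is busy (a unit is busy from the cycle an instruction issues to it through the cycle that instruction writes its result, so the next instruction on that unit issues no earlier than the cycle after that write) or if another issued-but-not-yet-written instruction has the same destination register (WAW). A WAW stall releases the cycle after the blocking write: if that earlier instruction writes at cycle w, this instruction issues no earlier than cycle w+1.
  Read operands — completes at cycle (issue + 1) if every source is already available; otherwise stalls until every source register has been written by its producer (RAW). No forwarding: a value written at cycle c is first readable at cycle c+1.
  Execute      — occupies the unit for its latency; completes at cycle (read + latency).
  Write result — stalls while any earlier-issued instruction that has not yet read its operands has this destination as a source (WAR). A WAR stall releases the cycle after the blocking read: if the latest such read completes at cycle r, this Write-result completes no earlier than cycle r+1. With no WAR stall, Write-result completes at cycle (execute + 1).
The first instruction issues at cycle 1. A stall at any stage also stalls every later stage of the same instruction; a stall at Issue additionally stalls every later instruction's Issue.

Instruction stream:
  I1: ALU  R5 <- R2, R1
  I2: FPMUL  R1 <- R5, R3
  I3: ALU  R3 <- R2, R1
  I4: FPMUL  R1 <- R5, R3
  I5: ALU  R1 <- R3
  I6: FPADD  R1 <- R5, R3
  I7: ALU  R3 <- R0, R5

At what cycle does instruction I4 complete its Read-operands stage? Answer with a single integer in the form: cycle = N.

cycle = 15

1) issue 1, read 2, done 3, write 4
2) issue 2, read 5, done 10, write 11  <RAW R5: wait I1 write@4>
3) issue 5, read 12, done 13, write 14  <struct: ALU busy until I1 writes@4 / RAW R1: wait I2 write@11>
4) issue 12, read 15, done 20, write 21  <struct: FPMUL busy until I2 writes@11 / RAW R3: wait I3 write@14>
5) issue 22, read 23, done 24, write 25  <WAW R1: wait I4 write@21>
6) issue 26, read 27, done 30, write 31  <WAW R1: wait I5 write@25>
7) issue 27, read 28, done 29, write 30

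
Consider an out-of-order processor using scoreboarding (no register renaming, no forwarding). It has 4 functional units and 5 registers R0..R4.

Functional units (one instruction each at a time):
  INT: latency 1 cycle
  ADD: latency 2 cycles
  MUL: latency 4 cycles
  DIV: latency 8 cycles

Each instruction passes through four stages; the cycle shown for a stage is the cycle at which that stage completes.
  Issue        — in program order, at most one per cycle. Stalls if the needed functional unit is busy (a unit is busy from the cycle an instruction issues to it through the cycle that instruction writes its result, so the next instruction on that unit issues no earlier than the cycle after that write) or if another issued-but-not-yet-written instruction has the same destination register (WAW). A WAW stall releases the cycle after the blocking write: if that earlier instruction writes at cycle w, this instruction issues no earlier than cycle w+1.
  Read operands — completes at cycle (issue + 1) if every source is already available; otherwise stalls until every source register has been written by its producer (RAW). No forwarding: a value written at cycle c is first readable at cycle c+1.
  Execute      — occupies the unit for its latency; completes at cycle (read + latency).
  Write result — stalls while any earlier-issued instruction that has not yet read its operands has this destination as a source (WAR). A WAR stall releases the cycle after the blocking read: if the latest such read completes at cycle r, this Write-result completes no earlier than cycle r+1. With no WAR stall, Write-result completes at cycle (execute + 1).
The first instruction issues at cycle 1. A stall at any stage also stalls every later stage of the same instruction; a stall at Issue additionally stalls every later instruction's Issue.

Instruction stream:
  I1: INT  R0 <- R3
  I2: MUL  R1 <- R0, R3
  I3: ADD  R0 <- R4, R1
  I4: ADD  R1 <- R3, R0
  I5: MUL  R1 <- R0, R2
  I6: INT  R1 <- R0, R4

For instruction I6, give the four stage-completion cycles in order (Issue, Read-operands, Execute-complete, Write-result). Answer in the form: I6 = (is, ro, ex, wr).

1) issue 1, read 2, done 3, write 4
2) issue 2, read 5, done 9, write 10  <RAW R0: wait I1 write@4>
3) issue 5, read 11, done 13, write 14  <WAW R0: wait I1 write@4 / RAW R1: wait I2 write@10>
4) issue 15, read 16, done 18, write 19  <struct: ADD busy until I3 writes@14>
5) issue 20, read 21, done 25, write 26  <WAW R1: wait I4 write@19>
6) issue 27, read 28, done 29, write 30  <WAW R1: wait I5 write@26>

I6 = (27, 28, 29, 30)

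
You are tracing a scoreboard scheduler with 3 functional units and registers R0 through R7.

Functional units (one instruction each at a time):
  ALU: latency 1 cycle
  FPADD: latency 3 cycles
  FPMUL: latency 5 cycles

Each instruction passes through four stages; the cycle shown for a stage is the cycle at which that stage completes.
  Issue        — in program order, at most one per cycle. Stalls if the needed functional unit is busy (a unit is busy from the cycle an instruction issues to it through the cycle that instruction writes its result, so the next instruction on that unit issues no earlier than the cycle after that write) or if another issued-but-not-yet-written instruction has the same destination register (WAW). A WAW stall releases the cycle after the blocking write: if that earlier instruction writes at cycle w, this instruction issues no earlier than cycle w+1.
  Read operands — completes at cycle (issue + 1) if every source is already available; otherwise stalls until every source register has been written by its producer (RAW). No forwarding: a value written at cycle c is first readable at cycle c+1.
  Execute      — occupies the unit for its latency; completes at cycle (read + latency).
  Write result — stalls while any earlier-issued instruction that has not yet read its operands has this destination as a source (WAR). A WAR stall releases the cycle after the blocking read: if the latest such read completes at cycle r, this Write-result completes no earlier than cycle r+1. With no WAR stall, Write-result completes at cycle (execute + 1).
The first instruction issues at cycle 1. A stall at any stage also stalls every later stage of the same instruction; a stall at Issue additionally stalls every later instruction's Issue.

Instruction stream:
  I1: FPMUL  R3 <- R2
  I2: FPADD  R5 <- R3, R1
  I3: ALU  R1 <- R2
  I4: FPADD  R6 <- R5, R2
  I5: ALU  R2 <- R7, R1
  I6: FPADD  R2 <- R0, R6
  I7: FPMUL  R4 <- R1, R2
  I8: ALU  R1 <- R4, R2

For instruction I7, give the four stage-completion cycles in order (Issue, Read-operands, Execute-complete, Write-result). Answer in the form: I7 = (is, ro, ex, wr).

[1] issue I1 (FPMUL)
[2] I1 read-ops · issue I2 (FPADD)
[3] issue I3 (ALU)
[4] I3 read-ops
[5] I3 finished on ALU
[7] I1 finished on FPMUL
[8] I1→R3
[9] I2 read-ops
[10] I3→R1
[12] I2 finished on FPADD
[13] I2→R5
[14] issue I4 (FPADD)
[15] I4 read-ops · issue I5 (ALU)
[16] I5 read-ops
[17] I5 finished on ALU
[18] I4 finished on FPADD · I5→R2
[19] I4→R6
[20] issue I6 (FPADD)
[21] I6 read-ops · issue I7 (FPMUL)
[22] issue I8 (ALU)
[24] I6 finished on FPADD
[25] I6→R2
[26] I7 read-ops
[31] I7 finished on FPMUL
[32] I7→R4
[33] I8 read-ops
[34] I8 finished on ALU
[35] I8→R1

I7 = (21, 26, 31, 32)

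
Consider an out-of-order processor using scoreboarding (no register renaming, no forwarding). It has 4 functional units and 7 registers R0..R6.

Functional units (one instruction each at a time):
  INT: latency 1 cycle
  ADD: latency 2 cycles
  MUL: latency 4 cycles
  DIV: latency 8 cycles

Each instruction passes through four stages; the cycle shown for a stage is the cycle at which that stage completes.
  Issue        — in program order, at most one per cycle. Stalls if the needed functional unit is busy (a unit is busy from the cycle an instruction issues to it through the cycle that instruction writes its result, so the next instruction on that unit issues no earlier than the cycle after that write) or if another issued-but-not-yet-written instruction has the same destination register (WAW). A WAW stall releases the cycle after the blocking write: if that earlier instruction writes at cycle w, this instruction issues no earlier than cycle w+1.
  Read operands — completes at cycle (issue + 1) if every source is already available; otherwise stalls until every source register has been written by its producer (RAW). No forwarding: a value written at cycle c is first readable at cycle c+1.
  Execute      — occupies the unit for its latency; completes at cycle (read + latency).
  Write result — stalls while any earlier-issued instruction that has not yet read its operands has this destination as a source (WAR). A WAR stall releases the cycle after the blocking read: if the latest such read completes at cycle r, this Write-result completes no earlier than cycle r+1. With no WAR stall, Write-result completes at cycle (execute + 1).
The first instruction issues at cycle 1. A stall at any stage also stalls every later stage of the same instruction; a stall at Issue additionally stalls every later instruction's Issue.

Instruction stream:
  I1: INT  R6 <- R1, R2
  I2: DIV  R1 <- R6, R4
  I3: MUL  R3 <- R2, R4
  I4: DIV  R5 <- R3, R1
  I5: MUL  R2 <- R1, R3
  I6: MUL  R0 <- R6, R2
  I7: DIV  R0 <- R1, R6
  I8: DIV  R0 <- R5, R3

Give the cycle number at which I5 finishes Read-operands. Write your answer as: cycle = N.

  I1 | 1 | 2 | 3 | 4
  I2 | 2 | 5 | 13 | 14   RAW R6: wait I1 write@4
  I3 | 3 | 4 | 8 | 9
  I4 | 15 | 16 | 24 | 25   struct: DIV busy until I2 writes@14
  I5 | 16 | 17 | 21 | 22
  I6 | 23 | 24 | 28 | 29   struct: MUL busy until I5 writes@22
  I7 | 30 | 31 | 39 | 40   WAW R0: wait I6 write@29
  I8 | 41 | 42 | 50 | 51   struct: DIV busy until I7 writes@40

cycle = 17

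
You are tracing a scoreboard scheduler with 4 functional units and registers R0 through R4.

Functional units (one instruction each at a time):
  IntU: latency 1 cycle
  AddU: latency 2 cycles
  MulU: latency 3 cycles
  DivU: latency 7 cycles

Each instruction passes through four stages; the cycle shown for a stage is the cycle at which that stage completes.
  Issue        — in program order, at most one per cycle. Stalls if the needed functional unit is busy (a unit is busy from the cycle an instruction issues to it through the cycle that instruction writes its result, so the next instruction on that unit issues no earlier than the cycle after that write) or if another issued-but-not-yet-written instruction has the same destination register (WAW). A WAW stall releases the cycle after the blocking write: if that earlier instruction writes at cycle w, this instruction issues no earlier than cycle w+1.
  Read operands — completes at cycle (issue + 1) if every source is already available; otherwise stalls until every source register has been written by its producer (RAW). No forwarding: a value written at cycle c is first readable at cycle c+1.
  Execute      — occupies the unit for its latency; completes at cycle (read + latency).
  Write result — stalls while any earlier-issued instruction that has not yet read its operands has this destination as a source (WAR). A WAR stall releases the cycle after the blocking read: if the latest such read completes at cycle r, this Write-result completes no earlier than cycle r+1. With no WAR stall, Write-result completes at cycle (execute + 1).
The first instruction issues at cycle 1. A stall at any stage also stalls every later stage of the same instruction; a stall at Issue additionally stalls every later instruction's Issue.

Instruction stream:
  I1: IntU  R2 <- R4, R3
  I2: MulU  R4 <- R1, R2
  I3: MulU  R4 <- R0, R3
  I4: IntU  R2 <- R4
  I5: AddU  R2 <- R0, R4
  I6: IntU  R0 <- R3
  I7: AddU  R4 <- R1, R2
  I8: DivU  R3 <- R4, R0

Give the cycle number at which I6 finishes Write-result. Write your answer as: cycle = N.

cycle = 23

1) issue 1, read 2, done 3, write 4
2) issue 2, read 5, done 8, write 9  <RAW R2: wait I1 write@4>
3) issue 10, read 11, done 14, write 15  <struct: MulU busy until I2 writes@9>
4) issue 11, read 16, done 17, write 18  <RAW R4: wait I3 write@15>
5) issue 19, read 20, done 22, write 23  <WAW R2: wait I4 write@18>
6) issue 20, read 21, done 22, write 23
7) issue 24, read 25, done 27, write 28  <struct: AddU busy until I5 writes@23>
8) issue 25, read 29, done 36, write 37  <RAW R4: wait I7 write@28>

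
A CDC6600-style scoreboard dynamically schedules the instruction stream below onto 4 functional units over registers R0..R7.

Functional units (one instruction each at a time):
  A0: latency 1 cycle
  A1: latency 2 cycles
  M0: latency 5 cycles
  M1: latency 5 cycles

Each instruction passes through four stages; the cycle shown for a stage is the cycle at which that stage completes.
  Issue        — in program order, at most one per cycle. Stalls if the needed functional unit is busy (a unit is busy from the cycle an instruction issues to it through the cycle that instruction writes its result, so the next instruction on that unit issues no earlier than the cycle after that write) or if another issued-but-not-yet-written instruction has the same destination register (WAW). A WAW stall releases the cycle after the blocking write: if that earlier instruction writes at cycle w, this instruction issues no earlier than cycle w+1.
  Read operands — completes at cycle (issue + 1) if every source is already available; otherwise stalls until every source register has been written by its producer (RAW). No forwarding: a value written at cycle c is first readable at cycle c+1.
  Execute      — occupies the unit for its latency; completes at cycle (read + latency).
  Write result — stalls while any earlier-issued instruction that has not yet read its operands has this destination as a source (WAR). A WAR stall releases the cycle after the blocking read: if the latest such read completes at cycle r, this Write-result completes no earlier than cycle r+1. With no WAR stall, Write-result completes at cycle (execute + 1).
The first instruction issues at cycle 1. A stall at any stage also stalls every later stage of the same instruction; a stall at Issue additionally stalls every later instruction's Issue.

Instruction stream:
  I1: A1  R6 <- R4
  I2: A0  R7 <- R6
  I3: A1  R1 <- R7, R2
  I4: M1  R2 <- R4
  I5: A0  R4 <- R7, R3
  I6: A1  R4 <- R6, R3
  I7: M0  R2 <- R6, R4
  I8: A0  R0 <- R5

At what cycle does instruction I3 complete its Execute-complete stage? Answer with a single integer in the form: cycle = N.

cycle 1: I1 dispatched to A1
cycle 2: I1 operands ready, I2 dispatched to A0
cycle 4: I1 complete
cycle 5: R6←I1
cycle 6: I2 operands ready, I3 dispatched to A1
cycle 7: I2 complete, I4 dispatched to M1
cycle 8: R7←I2, I4 operands ready
cycle 9: I3 operands ready, I5 dispatched to A0
cycle 10: I5 operands ready
cycle 11: I3 complete, I5 complete
cycle 12: R1←I3, R4←I5
cycle 13: I4 complete, I6 dispatched to A1
cycle 14: R2←I4, I6 operands ready
cycle 15: I7 dispatched to M0
cycle 16: I6 complete, I8 dispatched to A0
cycle 17: R4←I6, I8 operands ready
cycle 18: I7 operands ready, I8 complete
cycle 19: R0←I8
cycle 23: I7 complete
cycle 24: R2←I7

cycle = 11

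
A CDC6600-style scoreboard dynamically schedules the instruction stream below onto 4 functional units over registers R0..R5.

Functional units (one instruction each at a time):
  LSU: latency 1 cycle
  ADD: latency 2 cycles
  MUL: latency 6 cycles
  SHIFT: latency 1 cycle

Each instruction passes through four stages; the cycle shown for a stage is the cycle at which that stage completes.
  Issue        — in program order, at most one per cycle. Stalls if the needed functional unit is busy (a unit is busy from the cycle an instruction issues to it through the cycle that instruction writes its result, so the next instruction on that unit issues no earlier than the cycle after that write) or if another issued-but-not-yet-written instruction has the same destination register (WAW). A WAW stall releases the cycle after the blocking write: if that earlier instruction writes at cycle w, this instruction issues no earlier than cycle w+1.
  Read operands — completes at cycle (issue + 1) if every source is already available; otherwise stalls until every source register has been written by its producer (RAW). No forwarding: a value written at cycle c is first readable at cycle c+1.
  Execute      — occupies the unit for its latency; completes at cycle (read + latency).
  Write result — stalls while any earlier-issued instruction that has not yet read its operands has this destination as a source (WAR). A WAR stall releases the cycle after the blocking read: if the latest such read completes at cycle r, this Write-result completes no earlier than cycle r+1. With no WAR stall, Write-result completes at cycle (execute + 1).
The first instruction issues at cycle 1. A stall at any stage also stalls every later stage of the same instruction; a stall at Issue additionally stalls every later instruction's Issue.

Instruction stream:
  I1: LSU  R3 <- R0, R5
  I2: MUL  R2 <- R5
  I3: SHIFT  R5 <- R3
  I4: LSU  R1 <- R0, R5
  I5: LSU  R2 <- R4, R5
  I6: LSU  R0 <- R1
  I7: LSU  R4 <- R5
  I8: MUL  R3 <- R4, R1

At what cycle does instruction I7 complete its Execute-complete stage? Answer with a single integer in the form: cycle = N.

[I1] 1/2/3/4
[I2] 2/3/9/10
[I3] 3/5/6/7  (RAW R3: wait I1 write@4)
[I4] 5/8/9/10  (struct: LSU busy until I1 writes@4; RAW R5: wait I3 write@7)
[I5] 11/12/13/14  (struct: LSU busy until I4 writes@10)
[I6] 15/16/17/18  (struct: LSU busy until I5 writes@14)
[I7] 19/20/21/22  (struct: LSU busy until I6 writes@18)
[I8] 20/23/29/30  (RAW R4: wait I7 write@22)

cycle = 21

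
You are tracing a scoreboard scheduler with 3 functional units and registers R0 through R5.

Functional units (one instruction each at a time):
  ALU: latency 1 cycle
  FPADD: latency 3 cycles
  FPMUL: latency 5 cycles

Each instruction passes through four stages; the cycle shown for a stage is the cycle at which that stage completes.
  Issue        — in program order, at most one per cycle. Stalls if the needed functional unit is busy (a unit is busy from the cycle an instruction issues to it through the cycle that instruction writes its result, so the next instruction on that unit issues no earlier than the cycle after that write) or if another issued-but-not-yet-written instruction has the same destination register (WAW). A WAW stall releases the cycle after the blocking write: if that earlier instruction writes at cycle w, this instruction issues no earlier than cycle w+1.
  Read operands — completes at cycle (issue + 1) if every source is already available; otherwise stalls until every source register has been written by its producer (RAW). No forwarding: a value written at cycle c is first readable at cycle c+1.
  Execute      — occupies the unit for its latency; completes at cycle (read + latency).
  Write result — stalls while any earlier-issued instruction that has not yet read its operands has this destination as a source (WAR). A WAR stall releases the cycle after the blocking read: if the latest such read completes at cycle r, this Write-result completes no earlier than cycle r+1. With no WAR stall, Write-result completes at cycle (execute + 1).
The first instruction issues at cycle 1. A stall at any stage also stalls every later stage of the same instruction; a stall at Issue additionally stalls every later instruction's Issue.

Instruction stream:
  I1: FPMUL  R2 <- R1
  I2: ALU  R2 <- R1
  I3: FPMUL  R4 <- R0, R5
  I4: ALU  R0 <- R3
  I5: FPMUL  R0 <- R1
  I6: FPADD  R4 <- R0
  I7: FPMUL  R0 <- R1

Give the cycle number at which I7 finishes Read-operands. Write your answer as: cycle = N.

cycle 1: issue I1 (FPMUL)
cycle 2: I1 read-ops
cycle 7: I1 finished on FPMUL
cycle 8: I1→R2
cycle 9: issue I2 (ALU)
cycle 10: I2 read-ops · issue I3 (FPMUL)
cycle 11: I2 finished on ALU · I3 read-ops
cycle 12: I2→R2
cycle 13: issue I4 (ALU)
cycle 14: I4 read-ops
cycle 15: I4 finished on ALU
cycle 16: I3 finished on FPMUL · I4→R0
cycle 17: I3→R4
cycle 18: issue I5 (FPMUL)
cycle 19: I5 read-ops · issue I6 (FPADD)
cycle 24: I5 finished on FPMUL
cycle 25: I5→R0
cycle 26: I6 read-ops · issue I7 (FPMUL)
cycle 27: I7 read-ops
cycle 29: I6 finished on FPADD
cycle 30: I6→R4
cycle 32: I7 finished on FPMUL
cycle 33: I7→R0

cycle = 27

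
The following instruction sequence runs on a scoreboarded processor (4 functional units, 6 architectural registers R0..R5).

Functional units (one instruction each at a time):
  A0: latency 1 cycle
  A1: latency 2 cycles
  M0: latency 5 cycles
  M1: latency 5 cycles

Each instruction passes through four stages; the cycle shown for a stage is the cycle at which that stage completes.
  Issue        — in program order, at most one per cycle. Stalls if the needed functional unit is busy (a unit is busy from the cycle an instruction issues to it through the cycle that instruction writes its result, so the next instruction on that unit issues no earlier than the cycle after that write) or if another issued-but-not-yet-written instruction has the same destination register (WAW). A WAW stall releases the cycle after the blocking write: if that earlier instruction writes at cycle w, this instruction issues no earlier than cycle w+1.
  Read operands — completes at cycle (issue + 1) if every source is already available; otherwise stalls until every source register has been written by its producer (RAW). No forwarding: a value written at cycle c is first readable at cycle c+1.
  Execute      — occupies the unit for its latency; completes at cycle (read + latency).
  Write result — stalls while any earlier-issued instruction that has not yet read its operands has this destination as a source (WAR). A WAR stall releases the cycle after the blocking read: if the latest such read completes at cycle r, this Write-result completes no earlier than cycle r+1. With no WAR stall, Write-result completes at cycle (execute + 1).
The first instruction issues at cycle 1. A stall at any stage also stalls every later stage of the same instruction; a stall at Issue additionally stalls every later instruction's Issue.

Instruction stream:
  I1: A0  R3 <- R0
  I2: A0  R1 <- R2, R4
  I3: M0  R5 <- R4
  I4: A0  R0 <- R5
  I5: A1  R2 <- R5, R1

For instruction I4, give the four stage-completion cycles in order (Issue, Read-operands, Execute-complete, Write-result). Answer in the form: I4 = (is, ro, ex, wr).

[1] I1 issues→A0
[2] I1 reads
[3] I1 exec-done
[4] I1 writes R3
[5] I2 issues→A0
[6] I2 reads; I3 issues→M0
[7] I2 exec-done; I3 reads
[8] I2 writes R1
[9] I4 issues→A0
[10] I5 issues→A1
[12] I3 exec-done
[13] I3 writes R5
[14] I4 reads; I5 reads
[15] I4 exec-done
[16] I4 writes R0; I5 exec-done
[17] I5 writes R2

I4 = (9, 14, 15, 16)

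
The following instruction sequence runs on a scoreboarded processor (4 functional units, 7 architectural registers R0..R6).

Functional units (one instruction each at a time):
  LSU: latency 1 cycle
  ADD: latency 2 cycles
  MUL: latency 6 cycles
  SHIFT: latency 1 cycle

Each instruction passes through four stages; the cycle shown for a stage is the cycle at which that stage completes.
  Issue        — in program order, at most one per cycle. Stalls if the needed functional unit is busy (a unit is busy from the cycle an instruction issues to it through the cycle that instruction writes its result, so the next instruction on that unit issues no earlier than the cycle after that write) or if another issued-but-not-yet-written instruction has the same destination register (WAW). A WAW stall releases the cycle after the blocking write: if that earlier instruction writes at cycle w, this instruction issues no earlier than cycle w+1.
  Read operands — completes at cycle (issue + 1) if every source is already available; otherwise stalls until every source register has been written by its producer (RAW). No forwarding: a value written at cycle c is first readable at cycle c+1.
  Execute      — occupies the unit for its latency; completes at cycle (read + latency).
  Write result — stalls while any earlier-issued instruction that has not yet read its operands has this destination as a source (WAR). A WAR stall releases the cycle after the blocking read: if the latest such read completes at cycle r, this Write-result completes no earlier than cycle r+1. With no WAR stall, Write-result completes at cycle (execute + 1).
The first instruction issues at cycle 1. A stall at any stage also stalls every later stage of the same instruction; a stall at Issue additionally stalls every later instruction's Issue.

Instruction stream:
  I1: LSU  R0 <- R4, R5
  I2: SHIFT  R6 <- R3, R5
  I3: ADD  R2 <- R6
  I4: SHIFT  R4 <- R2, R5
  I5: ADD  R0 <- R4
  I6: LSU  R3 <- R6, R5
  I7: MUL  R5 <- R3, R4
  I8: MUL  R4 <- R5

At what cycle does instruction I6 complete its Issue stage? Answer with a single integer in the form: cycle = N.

cycle = 11

I1 -> (1, 2, 3, 4)
I2 -> (2, 3, 4, 5)
I3 -> (3, 6, 8, 9)  // RAW R6: wait I2 write@5
I4 -> (6, 10, 11, 12)  // struct: SHIFT busy until I2 writes@5, RAW R2: wait I3 write@9
I5 -> (10, 13, 15, 16)  // struct: ADD busy until I3 writes@9, RAW R4: wait I4 write@12
I6 -> (11, 12, 13, 14)
I7 -> (12, 15, 21, 22)  // RAW R3: wait I6 write@14
I8 -> (23, 24, 30, 31)  // struct: MUL busy until I7 writes@22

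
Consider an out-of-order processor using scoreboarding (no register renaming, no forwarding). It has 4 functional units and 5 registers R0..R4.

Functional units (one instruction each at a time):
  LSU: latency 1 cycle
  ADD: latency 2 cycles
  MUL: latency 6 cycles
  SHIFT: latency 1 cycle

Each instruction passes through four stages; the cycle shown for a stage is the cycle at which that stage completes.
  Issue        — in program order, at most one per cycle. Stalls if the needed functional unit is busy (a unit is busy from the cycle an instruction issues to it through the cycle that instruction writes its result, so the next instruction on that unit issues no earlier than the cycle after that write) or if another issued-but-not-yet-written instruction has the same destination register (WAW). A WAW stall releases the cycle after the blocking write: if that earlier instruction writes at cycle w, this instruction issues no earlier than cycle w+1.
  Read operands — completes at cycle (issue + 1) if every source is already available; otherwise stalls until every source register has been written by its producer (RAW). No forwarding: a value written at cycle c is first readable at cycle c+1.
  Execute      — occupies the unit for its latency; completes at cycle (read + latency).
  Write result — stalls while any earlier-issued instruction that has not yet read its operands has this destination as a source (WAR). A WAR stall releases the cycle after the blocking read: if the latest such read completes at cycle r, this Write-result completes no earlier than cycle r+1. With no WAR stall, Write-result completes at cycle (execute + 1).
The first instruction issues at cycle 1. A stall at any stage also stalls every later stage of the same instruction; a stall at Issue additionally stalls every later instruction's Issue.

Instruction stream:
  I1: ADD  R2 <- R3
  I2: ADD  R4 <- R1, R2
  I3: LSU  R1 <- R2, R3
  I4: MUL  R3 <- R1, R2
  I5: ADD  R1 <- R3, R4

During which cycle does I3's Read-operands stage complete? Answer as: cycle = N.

cycle = 8

[I1] 1/2/4/5
[I2] 6/7/9/10  (struct: ADD busy until I1 writes@5)
[I3] 7/8/9/10
[I4] 8/11/17/18  (RAW R1: wait I3 write@10)
[I5] 11/19/21/22  (WAW R1: wait I3 write@10; RAW R3: wait I4 write@18)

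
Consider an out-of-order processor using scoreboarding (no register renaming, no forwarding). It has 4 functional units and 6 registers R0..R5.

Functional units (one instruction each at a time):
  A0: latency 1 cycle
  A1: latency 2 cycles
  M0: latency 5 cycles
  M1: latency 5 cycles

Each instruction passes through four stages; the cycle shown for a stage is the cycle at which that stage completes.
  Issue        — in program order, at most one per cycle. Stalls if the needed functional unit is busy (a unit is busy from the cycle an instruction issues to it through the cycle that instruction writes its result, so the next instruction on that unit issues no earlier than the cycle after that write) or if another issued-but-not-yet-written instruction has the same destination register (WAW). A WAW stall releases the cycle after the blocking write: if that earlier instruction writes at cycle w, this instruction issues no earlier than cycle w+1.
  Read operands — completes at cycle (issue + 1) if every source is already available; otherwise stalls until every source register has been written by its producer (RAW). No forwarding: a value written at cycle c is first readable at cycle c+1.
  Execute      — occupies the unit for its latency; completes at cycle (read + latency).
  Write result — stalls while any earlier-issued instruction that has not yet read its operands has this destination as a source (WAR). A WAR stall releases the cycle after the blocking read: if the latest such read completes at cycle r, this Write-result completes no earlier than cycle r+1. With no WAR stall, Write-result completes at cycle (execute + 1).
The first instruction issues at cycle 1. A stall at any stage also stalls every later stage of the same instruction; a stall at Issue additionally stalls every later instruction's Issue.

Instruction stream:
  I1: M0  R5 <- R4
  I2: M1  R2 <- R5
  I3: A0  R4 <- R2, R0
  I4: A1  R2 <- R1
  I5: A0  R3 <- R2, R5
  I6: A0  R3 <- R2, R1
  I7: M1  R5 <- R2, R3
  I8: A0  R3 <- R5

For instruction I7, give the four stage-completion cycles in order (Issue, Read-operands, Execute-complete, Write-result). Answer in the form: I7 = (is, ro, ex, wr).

I7 = (25, 28, 33, 34)

I1  is:1  ro:2  ex:7  wr:8
I2  is:2  ro:9  ex:14  wr:15  — RAW R5: wait I1 write@8
I3  is:3  ro:16  ex:17  wr:18  — RAW R2: wait I2 write@15
I4  is:16  ro:17  ex:19  wr:20  — WAW R2: wait I2 write@15
I5  is:19  ro:21  ex:22  wr:23  — struct: A0 busy until I3 writes@18, RAW R2: wait I4 write@20
I6  is:24  ro:25  ex:26  wr:27  — struct: A0 busy until I5 writes@23
I7  is:25  ro:28  ex:33  wr:34  — RAW R3: wait I6 write@27
I8  is:28  ro:35  ex:36  wr:37  — struct: A0 busy until I6 writes@27, RAW R5: wait I7 write@34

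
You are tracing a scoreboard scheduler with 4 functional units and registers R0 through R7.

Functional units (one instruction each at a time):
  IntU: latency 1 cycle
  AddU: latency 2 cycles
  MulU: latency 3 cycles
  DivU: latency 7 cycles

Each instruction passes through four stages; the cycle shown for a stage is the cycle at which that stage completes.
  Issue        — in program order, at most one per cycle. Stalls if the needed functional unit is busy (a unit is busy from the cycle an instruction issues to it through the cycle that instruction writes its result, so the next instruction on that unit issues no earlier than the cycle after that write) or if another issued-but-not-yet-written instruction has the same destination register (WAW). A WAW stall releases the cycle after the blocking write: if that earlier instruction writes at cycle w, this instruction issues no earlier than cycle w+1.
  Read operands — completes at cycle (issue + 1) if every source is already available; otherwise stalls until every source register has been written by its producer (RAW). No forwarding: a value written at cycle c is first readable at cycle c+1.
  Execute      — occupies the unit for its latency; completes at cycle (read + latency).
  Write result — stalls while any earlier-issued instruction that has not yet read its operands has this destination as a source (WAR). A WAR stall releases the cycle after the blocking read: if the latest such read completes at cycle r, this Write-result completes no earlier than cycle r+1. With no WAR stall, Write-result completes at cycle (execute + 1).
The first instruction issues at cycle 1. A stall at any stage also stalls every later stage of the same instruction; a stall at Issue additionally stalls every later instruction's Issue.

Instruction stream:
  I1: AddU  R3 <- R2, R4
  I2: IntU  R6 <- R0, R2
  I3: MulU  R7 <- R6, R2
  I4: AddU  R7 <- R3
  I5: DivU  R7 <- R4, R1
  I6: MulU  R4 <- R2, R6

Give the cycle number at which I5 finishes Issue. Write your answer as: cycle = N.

  I1 | 1 | 2 | 4 | 5
  I2 | 2 | 3 | 4 | 5
  I3 | 3 | 6 | 9 | 10   RAW R6: wait I2 write@5
  I4 | 11 | 12 | 14 | 15   WAW R7: wait I3 write@10
  I5 | 16 | 17 | 24 | 25   WAW R7: wait I4 write@15
  I6 | 17 | 18 | 21 | 22

cycle = 16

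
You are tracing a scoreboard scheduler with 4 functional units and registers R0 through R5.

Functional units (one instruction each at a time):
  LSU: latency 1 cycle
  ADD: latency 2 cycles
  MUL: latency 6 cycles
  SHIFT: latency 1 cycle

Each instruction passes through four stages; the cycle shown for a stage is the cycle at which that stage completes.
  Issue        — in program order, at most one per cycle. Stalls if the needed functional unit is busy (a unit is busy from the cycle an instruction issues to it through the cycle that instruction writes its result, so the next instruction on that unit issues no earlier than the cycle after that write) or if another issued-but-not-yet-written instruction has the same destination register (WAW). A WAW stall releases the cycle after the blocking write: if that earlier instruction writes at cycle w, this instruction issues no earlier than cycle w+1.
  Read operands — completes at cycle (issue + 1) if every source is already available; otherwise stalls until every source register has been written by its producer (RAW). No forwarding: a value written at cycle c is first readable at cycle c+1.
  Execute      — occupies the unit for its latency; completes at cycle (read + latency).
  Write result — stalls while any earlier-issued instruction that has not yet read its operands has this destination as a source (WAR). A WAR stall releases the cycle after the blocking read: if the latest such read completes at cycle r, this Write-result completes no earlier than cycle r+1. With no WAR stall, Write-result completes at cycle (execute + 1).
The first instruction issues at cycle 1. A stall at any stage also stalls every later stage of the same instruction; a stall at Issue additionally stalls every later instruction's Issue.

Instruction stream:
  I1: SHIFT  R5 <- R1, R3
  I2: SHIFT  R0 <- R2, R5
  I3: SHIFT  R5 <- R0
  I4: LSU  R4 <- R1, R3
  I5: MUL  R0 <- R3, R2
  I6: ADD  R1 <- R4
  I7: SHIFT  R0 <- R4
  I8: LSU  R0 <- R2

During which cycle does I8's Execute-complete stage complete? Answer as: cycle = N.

cycle = 26

[1] I1 issues→SHIFT
[2] I1 reads
[3] I1 exec-done
[4] I1 writes R5
[5] I2 issues→SHIFT
[6] I2 reads
[7] I2 exec-done
[8] I2 writes R0
[9] I3 issues→SHIFT
[10] I3 reads, I4 issues→LSU
[11] I3 exec-done, I4 reads, I5 issues→MUL
[12] I3 writes R5, I4 exec-done, I5 reads, I6 issues→ADD
[13] I4 writes R4
[14] I6 reads
[16] I6 exec-done
[17] I6 writes R1
[18] I5 exec-done
[19] I5 writes R0
[20] I7 issues→SHIFT
[21] I7 reads
[22] I7 exec-done
[23] I7 writes R0
[24] I8 issues→LSU
[25] I8 reads
[26] I8 exec-done
[27] I8 writes R0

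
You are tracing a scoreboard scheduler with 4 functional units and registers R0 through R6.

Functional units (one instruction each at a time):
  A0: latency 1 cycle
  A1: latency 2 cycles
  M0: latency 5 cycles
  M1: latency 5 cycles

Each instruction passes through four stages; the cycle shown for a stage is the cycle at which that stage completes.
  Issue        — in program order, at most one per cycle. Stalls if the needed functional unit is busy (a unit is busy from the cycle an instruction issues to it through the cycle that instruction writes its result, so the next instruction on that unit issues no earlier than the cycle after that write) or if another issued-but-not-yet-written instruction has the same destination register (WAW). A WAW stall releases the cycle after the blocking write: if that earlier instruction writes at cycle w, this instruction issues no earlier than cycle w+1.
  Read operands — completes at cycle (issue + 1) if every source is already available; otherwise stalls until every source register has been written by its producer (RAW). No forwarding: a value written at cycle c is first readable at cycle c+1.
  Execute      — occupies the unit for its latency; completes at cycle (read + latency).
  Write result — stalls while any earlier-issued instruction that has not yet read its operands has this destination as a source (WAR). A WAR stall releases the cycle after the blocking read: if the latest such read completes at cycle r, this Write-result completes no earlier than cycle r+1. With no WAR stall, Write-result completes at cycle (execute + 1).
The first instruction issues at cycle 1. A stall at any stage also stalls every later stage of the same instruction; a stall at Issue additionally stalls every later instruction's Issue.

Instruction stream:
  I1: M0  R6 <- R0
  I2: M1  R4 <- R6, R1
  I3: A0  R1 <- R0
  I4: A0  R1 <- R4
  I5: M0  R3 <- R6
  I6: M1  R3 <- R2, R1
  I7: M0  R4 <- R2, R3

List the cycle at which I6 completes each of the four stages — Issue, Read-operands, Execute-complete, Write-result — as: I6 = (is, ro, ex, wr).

I1  is:1  ro:2  ex:7  wr:8
I2  is:2  ro:9  ex:14  wr:15  — RAW R6: wait I1 write@8
I3  is:3  ro:4  ex:5  wr:10  — WAR R1: wait I2 read@9
I4  is:11  ro:16  ex:17  wr:18  — struct: A0 busy until I3 writes@10, RAW R4: wait I2 write@15
I5  is:12  ro:13  ex:18  wr:19
I6  is:20  ro:21  ex:26  wr:27  — WAW R3: wait I5 write@19
I7  is:21  ro:28  ex:33  wr:34  — RAW R3: wait I6 write@27

I6 = (20, 21, 26, 27)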